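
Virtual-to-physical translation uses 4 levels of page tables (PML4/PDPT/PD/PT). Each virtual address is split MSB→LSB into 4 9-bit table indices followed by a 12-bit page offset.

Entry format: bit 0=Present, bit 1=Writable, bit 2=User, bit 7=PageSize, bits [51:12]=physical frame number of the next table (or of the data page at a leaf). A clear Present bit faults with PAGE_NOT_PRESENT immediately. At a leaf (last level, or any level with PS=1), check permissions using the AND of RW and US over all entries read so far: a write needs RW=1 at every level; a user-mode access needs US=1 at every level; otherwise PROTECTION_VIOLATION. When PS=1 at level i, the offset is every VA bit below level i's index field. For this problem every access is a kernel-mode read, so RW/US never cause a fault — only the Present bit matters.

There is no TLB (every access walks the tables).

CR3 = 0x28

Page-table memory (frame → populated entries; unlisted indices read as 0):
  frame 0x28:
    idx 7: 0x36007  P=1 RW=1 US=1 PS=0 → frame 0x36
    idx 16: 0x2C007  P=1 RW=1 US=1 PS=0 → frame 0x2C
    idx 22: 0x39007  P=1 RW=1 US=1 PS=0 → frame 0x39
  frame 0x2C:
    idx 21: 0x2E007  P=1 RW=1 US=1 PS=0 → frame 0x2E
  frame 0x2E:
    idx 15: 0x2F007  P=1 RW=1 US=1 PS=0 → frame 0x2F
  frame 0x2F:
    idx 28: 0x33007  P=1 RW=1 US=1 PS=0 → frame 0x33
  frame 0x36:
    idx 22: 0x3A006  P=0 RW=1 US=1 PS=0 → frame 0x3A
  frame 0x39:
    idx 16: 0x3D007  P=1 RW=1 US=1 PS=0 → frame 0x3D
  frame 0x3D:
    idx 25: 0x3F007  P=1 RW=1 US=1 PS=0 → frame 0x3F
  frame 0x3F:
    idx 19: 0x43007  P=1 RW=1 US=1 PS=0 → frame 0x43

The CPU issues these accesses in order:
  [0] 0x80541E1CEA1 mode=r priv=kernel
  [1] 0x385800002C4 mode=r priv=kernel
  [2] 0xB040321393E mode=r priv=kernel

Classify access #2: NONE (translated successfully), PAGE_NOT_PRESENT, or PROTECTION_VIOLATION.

Trace:
#0 VA=0x80541E1CEA1 (r,kernel):
  lvl0: tbl 0x28, slot 16 ⇒ 0x2C007 (P1/RW1/US1/PS0)
  lvl1: tbl 0x2C, slot 21 ⇒ 0x2E007 (P1/RW1/US1/PS0)
  lvl2: tbl 0x2E, slot 15 ⇒ 0x2F007 (P1/RW1/US1/PS0)
  lvl3: tbl 0x2F, slot 28 ⇒ 0x33007 (P1/RW1/US1/PS0)
  → PA=0x33EA1  (4 entries read)
#1 VA=0x385800002C4 (r,kernel):
  lvl0: tbl 0x28, slot 7 ⇒ 0x36007 (P1/RW1/US1/PS0)
  lvl1: tbl 0x36, slot 22 ⇒ 0x3A006 (P0/RW1/US1/PS0)
  ⇒ fault: PAGE_NOT_PRESENT  — 2 lookups
#2 VA=0xB040321393E (r,kernel):
  lvl0: tbl 0x28, slot 22 ⇒ 0x39007 (P1/RW1/US1/PS0)
  lvl1: tbl 0x39, slot 16 ⇒ 0x3D007 (P1/RW1/US1/PS0)
  lvl2: tbl 0x3D, slot 25 ⇒ 0x3F007 (P1/RW1/US1/PS0)
  lvl3: tbl 0x3F, slot 19 ⇒ 0x43007 (P1/RW1/US1/PS0)
  → PA=0x4393E  (4 entries read)

Access #2 fault: NONE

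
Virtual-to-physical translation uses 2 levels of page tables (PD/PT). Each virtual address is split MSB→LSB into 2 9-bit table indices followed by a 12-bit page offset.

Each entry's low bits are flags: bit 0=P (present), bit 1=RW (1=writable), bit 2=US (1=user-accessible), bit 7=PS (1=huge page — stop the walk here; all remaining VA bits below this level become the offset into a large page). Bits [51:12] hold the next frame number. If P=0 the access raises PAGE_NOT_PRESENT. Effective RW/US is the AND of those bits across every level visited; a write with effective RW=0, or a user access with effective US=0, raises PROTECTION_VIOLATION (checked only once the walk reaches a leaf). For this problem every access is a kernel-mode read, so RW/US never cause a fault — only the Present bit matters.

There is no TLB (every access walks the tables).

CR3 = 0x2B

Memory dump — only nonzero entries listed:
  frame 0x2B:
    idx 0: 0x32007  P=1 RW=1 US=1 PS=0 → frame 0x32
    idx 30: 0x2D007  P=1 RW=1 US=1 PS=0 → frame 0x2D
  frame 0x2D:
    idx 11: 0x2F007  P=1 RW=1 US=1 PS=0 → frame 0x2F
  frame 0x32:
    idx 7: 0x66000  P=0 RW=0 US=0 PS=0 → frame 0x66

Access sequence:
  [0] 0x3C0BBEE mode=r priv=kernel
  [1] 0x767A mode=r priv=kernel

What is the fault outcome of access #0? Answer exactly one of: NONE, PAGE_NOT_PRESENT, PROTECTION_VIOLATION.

Walk each access:
#0 VA=0x3C0BBEE (r,kernel):
  lvl0: tbl 0x2B, slot 30 ⇒ 0x2D007 (P1/RW1/US1/PS0)
  lvl1: tbl 0x2D, slot 11 ⇒ 0x2F007 (P1/RW1/US1/PS0)
  ✓ 0x2FBEE  — 2 lookups
#1 VA=0x767A (r,kernel):
  lvl0: tbl 0x2B, slot 0 ⇒ 0x32007 (P1/RW1/US1/PS0)
  lvl1: tbl 0x32, slot 7 ⇒ 0x66000 (P0/RW0/US0/PS0)
  ✗ PAGE_NOT_PRESENT  [2 reads]

Access #0 fault: NONE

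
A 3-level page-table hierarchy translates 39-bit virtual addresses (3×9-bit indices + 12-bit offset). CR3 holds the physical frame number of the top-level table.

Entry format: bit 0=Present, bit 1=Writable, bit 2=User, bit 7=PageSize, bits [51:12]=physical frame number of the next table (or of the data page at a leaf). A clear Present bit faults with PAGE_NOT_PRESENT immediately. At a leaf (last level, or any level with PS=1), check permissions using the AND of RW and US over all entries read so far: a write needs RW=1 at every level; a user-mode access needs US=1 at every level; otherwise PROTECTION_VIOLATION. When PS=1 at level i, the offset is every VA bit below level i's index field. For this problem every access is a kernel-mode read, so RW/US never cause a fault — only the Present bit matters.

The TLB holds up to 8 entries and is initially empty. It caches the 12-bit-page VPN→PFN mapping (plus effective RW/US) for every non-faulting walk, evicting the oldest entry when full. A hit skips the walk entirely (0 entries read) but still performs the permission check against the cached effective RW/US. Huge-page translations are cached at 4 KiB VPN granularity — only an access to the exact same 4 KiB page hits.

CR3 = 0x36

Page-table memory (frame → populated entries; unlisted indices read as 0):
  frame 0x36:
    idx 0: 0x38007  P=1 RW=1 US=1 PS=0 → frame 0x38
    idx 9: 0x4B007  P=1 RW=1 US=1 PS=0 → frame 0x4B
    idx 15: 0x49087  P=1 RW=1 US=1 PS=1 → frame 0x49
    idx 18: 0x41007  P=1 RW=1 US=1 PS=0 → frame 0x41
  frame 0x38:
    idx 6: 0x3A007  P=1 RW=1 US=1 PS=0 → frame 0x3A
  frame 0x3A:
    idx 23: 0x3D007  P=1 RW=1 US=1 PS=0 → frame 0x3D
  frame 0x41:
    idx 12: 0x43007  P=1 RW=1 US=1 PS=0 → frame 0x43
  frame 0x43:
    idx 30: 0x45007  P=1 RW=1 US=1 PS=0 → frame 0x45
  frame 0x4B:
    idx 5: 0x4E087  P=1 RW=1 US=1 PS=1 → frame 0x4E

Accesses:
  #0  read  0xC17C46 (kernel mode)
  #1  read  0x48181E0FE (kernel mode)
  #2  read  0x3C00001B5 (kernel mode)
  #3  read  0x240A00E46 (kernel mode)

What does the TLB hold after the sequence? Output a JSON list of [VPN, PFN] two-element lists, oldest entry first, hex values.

Per-access translation:
#0 VA=0xC17C46 (r,kernel):
  L0: frame=0x36 idx=0 entry=0x38007 [P=1 RW=1 US=1 PS=0]
  L1: frame=0x38 idx=6 entry=0x3A007 [P=1 RW=1 US=1 PS=0]
  L2: frame=0x3A idx=23 entry=0x3D007 [P=1 RW=1 US=1 PS=0]
  → PA=0x3DC46  (3 entries read)
#1 VA=0x48181E0FE (r,kernel):
  L0: frame=0x36 idx=18 entry=0x41007 [P=1 RW=1 US=1 PS=0]
  L1: frame=0x41 idx=12 entry=0x43007 [P=1 RW=1 US=1 PS=0]
  L2: frame=0x43 idx=30 entry=0x45007 [P=1 RW=1 US=1 PS=0]
  → PA=0x450FE  (3 entries read)
#2 VA=0x3C00001B5 (r,kernel):
  L0: frame=0x36 idx=15 entry=0x49087 [P=1 RW=1 US=1 PS=1]
  → PA=0x491B5 (huge @L0)  (1 entries read)
#3 VA=0x240A00E46 (r,kernel):
  L0: frame=0x36 idx=9 entry=0x4B007 [P=1 RW=1 US=1 PS=0]
  L1: frame=0x4B idx=5 entry=0x4E087 [P=1 RW=1 US=1 PS=1]
  → PA=0x4EE46 (huge @L1)  (2 entries read)

TLB: [["0xC17", "0x3D"], ["0x48181E", "0x45"], ["0x3C0000", "0x49"], ["0x240A00", "0x4E"]]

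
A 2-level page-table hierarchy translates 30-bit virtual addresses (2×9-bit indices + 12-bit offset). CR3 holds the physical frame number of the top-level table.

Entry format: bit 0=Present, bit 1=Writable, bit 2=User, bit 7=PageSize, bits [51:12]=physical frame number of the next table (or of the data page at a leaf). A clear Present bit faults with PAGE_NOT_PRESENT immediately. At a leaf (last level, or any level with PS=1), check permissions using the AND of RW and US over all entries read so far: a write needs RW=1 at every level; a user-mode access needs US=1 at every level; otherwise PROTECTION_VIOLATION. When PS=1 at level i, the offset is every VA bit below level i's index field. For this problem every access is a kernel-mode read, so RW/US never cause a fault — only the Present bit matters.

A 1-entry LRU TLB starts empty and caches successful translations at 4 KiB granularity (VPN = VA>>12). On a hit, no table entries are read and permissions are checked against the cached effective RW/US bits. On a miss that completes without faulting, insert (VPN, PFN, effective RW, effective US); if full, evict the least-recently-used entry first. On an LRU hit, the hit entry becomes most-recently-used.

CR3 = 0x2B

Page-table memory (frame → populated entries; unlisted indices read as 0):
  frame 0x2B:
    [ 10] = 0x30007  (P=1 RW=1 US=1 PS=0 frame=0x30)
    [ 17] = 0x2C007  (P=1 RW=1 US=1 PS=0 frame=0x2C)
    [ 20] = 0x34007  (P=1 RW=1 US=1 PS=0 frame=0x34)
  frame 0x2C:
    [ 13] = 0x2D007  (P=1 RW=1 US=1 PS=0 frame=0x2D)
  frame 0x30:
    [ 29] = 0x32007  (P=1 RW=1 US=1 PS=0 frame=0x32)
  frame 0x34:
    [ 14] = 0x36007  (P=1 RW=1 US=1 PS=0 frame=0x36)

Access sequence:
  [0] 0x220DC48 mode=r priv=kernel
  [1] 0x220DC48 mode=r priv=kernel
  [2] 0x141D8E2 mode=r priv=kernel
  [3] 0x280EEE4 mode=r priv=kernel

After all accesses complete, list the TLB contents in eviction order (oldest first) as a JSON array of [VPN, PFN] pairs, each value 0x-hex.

Per-access translation:
#0 VA=0x220DC48 (r,kernel):
  lvl0: tbl 0x2B, slot 17 ⇒ 0x2C007 (P1/RW1/US1/PS0)
  lvl1: tbl 0x2C, slot 13 ⇒ 0x2D007 (P1/RW1/US1/PS0)
  ⇒ phys 0x2DC48  [2 reads]
#1 VA=0x220DC48 (r,kernel):
  TLB hit vpn=0x220D → PA=0x2DC48
#2 VA=0x141D8E2 (r,kernel):
  lvl0: tbl 0x2B, slot 10 ⇒ 0x30007 (P1/RW1/US1/PS0)
  lvl1: tbl 0x30, slot 29 ⇒ 0x32007 (P1/RW1/US1/PS0)
  ⇒ phys 0x328E2  [2 reads]
#3 VA=0x280EEE4 (r,kernel):
  lvl0: tbl 0x2B, slot 20 ⇒ 0x34007 (P1/RW1/US1/PS0)
  lvl1: tbl 0x34, slot 14 ⇒ 0x36007 (P1/RW1/US1/PS0)
  ⇒ phys 0x36EE4  [2 reads]

TLB: [["0x280E", "0x36"]]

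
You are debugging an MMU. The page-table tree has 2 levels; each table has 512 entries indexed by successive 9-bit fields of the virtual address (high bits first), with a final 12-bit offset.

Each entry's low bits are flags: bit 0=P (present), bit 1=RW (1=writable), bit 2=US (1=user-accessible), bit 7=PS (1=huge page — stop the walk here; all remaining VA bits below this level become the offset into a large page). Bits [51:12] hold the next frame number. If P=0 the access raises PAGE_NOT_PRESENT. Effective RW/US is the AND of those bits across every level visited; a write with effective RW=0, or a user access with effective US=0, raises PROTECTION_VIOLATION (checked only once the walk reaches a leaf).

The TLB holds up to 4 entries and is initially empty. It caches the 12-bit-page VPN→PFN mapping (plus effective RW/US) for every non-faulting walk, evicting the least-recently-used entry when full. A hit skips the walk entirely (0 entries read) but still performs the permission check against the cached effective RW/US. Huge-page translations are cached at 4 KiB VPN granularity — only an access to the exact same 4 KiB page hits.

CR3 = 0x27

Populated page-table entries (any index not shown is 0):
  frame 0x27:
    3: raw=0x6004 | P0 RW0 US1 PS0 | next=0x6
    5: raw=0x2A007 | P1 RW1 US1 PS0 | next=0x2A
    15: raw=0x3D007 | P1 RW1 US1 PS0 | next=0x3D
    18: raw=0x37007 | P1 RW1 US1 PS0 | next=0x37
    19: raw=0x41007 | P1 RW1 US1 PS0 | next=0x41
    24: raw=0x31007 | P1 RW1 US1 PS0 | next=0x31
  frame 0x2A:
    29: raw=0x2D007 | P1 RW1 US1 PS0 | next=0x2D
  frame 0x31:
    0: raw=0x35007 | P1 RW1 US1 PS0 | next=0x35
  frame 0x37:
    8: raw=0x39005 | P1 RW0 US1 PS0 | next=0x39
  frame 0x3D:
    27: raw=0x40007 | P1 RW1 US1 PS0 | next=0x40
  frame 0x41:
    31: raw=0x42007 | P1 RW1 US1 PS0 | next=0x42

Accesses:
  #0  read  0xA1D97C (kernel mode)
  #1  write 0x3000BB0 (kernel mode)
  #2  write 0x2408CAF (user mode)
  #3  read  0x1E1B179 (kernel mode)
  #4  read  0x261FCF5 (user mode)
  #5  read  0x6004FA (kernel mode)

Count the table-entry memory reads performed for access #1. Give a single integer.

Walk each access:
#0 VA=0xA1D97C (r,kernel):
  lvl0: tbl 0x27, slot 5 ⇒ 0x2A007 (P1/RW1/US1/PS0)
  lvl1: tbl 0x2A, slot 29 ⇒ 0x2D007 (P1/RW1/US1/PS0)
  ✓ 0x2D97C  — 2 lookups
#1 VA=0x3000BB0 (w,kernel):
  lvl0: tbl 0x27, slot 24 ⇒ 0x31007 (P1/RW1/US1/PS0)
  lvl1: tbl 0x31, slot 0 ⇒ 0x35007 (P1/RW1/US1/PS0)
  ✓ 0x35BB0  — 2 lookups
#2 VA=0x2408CAF (w,user):
  lvl0: tbl 0x27, slot 18 ⇒ 0x37007 (P1/RW1/US1/PS0)
  lvl1: tbl 0x37, slot 8 ⇒ 0x39005 (P1/RW0/US1/PS0)
  ✗ PROTECTION_VIOLATION  [2 reads]
#3 VA=0x1E1B179 (r,kernel):
  lvl0: tbl 0x27, slot 15 ⇒ 0x3D007 (P1/RW1/US1/PS0)
  lvl1: tbl 0x3D, slot 27 ⇒ 0x40007 (P1/RW1/US1/PS0)
  ✓ 0x40179  — 2 lookups
#4 VA=0x261FCF5 (r,user):
  lvl0: tbl 0x27, slot 19 ⇒ 0x41007 (P1/RW1/US1/PS0)
  lvl1: tbl 0x41, slot 31 ⇒ 0x42007 (P1/RW1/US1/PS0)
  ✓ 0x42CF5  — 2 lookups
#5 VA=0x6004FA (r,kernel):
  lvl0: tbl 0x27, slot 3 ⇒ 0x6004 (P0/RW0/US1/PS0)
  ✗ PAGE_NOT_PRESENT  [1 reads]

Entries read for #1: 2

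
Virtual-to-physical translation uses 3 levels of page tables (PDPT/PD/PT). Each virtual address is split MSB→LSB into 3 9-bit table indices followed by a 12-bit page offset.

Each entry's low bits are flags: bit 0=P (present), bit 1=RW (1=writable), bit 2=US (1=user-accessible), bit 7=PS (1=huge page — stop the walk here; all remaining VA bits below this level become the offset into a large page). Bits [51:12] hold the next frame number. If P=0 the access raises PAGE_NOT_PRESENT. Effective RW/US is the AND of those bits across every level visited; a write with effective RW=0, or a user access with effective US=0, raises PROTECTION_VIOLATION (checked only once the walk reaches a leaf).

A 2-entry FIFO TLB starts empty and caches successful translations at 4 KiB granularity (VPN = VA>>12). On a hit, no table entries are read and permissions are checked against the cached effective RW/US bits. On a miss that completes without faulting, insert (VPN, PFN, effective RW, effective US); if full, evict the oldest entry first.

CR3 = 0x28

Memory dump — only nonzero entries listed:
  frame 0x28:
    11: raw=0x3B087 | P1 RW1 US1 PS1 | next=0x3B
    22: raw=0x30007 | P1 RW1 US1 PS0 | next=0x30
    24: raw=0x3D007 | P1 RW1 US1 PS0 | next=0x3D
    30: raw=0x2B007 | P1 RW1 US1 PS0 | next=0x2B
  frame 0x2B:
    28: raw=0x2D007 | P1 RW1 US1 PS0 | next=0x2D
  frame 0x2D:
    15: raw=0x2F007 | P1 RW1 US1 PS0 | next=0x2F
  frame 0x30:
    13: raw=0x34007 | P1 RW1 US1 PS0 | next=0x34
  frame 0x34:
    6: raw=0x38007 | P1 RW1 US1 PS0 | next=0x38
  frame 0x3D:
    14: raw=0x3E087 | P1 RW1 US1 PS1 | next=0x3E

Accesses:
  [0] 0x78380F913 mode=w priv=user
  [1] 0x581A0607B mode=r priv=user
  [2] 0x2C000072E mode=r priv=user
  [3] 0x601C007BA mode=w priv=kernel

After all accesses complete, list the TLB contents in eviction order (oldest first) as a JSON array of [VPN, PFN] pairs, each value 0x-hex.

Trace:
#0 VA=0x78380F913 (w,user):
  L0 @0x28[30] → 0x2B007  P=1,RW=1,US=1,PS=0
  L1 @0x2B[28] → 0x2D007  P=1,RW=1,US=1,PS=0
  L2 @0x2D[15] → 0x2F007  P=1,RW=1,US=1,PS=0
  → PA=0x2F913  (3 entries read)
#1 VA=0x581A0607B (r,user):
  L0 @0x28[22] → 0x30007  P=1,RW=1,US=1,PS=0
  L1 @0x30[13] → 0x34007  P=1,RW=1,US=1,PS=0
  L2 @0x34[6] → 0x38007  P=1,RW=1,US=1,PS=0
  → PA=0x3807B  (3 entries read)
#2 VA=0x2C000072E (r,user):
  L0 @0x28[11] → 0x3B087  P=1,RW=1,US=1,PS=1
  → PA=0x3B72E (huge @L0)  (1 entries read)
#3 VA=0x601C007BA (w,kernel):
  L0 @0x28[24] → 0x3D007  P=1,RW=1,US=1,PS=0
  L1 @0x3D[14] → 0x3E087  P=1,RW=1,US=1,PS=1
  → PA=0x3E7BA (huge @L1)  (2 entries read)

TLB: [["0x2C0000", "0x3B"], ["0x601C00", "0x3E"]]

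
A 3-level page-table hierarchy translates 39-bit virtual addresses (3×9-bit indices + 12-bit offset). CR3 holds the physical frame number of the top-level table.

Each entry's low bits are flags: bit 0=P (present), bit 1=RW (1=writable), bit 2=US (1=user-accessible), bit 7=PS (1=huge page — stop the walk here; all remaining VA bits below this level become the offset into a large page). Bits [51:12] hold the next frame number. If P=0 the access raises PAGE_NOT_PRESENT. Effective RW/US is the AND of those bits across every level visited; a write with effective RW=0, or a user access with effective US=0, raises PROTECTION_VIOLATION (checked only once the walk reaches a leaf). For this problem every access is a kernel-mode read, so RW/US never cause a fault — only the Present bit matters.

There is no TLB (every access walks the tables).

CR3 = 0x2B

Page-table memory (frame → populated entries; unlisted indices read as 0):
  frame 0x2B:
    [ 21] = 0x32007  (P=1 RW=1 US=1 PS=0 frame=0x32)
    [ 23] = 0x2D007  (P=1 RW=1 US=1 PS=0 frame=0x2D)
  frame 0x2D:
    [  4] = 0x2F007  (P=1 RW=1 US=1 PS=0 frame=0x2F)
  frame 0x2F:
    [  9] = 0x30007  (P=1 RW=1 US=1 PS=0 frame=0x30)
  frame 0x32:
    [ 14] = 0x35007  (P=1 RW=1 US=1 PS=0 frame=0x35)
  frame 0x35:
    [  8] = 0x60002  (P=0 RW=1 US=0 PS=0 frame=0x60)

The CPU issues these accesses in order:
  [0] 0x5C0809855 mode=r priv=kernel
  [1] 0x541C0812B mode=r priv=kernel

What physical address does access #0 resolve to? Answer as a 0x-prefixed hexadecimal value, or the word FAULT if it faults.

Per-access translation:
#0 VA=0x5C0809855 (r,kernel):
  [0] read 0x2B idx=23: raw=0x2D007 flags P=1 W=1 U=1 S=0
  [1] read 0x2D idx=4: raw=0x2F007 flags P=1 W=1 U=1 S=0
  [2] read 0x2F idx=9: raw=0x30007 flags P=1 W=1 U=1 S=0
  ⇒ phys 0x30855  [3 reads]
#1 VA=0x541C0812B (r,kernel):
  [0] read 0x2B idx=21: raw=0x32007 flags P=1 W=1 U=1 S=0
  [1] read 0x32 idx=14: raw=0x35007 flags P=1 W=1 U=1 S=0
  [2] read 0x35 idx=8: raw=0x60002 flags P=0 W=1 U=0 S=0
  ✗ PAGE_NOT_PRESENT  [3 reads]

Access #0 PA: 0x30855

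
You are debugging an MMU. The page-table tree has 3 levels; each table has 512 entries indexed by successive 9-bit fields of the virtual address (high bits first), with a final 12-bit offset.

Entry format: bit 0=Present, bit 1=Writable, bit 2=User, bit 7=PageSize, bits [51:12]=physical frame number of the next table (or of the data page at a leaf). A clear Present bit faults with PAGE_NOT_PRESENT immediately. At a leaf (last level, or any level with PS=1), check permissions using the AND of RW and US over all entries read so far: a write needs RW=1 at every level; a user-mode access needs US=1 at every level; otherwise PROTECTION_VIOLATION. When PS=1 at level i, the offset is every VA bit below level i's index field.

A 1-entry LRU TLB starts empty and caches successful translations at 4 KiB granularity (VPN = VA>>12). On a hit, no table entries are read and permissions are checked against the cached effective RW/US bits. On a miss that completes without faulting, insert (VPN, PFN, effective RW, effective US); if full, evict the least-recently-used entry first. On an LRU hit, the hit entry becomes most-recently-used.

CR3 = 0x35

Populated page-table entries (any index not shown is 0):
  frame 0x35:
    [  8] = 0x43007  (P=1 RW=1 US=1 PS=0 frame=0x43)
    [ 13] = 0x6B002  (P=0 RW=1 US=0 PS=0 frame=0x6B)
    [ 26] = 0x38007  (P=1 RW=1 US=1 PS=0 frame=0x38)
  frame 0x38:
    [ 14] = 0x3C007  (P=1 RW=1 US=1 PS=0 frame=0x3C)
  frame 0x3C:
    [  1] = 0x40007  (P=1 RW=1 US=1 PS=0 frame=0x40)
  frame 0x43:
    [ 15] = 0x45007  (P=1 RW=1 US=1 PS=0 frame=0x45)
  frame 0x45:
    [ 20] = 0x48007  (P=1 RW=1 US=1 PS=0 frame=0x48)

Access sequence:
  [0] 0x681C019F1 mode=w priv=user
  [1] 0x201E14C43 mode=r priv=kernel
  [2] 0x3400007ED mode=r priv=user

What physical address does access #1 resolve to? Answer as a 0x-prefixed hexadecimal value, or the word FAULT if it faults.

Trace:
#0 VA=0x681C019F1 (w,user):
  L0 @0x35[26] → 0x38007  P=1,RW=1,US=1,PS=0
  L1 @0x38[14] → 0x3C007  P=1,RW=1,US=1,PS=0
  L2 @0x3C[1] → 0x40007  P=1,RW=1,US=1,PS=0
  → PA=0x409F1  (3 entries read)
#1 VA=0x201E14C43 (r,kernel):
  L0 @0x35[8] → 0x43007  P=1,RW=1,US=1,PS=0
  L1 @0x43[15] → 0x45007  P=1,RW=1,US=1,PS=0
  L2 @0x45[20] → 0x48007  P=1,RW=1,US=1,PS=0
  → PA=0x48C43  (3 entries read)
#2 VA=0x3400007ED (r,user):
  L0 @0x35[13] → 0x6B002  P=0,RW=1,US=0,PS=0
  → PAGE_NOT_PRESENT  (1 entries read)

Access #1 PA: 0x48C43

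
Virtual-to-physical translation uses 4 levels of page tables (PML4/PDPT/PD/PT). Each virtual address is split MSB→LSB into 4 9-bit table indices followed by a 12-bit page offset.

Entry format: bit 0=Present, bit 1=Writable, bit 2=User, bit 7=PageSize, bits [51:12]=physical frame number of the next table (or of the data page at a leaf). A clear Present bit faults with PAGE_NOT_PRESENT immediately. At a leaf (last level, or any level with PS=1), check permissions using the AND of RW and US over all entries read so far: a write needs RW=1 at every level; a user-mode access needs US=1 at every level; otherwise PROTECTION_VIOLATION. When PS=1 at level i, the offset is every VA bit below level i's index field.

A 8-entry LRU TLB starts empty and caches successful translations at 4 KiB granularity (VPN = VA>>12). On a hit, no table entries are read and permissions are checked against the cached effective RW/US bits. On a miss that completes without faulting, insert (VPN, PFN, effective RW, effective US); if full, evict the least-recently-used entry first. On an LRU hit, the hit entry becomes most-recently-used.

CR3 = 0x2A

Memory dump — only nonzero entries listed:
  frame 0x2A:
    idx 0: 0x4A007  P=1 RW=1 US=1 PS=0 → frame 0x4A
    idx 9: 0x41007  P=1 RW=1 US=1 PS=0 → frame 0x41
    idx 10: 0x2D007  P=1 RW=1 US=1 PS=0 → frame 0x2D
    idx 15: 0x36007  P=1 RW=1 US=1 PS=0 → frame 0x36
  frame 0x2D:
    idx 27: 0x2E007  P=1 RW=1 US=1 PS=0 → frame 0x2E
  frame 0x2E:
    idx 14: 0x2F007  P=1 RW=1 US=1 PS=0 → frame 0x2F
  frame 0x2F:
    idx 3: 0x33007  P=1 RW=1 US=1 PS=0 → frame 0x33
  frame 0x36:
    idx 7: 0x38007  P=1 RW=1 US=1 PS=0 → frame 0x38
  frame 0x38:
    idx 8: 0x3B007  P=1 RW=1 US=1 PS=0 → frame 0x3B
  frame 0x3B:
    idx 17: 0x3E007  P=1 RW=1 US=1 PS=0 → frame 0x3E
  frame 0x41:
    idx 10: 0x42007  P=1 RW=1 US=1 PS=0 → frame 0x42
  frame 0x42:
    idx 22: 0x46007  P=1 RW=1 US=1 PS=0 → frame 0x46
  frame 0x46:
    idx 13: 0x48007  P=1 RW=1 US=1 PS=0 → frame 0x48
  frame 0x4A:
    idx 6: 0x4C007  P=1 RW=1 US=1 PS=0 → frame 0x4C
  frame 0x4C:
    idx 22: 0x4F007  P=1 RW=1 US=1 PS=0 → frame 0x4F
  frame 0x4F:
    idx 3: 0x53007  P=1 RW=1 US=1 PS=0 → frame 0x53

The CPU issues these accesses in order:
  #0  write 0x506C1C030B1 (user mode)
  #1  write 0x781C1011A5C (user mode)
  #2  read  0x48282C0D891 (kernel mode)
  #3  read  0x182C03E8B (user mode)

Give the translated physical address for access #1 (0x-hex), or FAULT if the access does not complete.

Per-access translation:
#0 VA=0x506C1C030B1 (w,user):
  lvl0: tbl 0x2A, slot 10 ⇒ 0x2D007 (P1/RW1/US1/PS0)
  lvl1: tbl 0x2D, slot 27 ⇒ 0x2E007 (P1/RW1/US1/PS0)
  lvl2: tbl 0x2E, slot 14 ⇒ 0x2F007 (P1/RW1/US1/PS0)
  lvl3: tbl 0x2F, slot 3 ⇒ 0x33007 (P1/RW1/US1/PS0)
  ⇒ phys 0x330B1  [4 reads]
#1 VA=0x781C1011A5C (w,user):
  lvl0: tbl 0x2A, slot 15 ⇒ 0x36007 (P1/RW1/US1/PS0)
  lvl1: tbl 0x36, slot 7 ⇒ 0x38007 (P1/RW1/US1/PS0)
  lvl2: tbl 0x38, slot 8 ⇒ 0x3B007 (P1/RW1/US1/PS0)
  lvl3: tbl 0x3B, slot 17 ⇒ 0x3E007 (P1/RW1/US1/PS0)
  ⇒ phys 0x3EA5C  [4 reads]
#2 VA=0x48282C0D891 (r,kernel):
  lvl0: tbl 0x2A, slot 9 ⇒ 0x41007 (P1/RW1/US1/PS0)
  lvl1: tbl 0x41, slot 10 ⇒ 0x42007 (P1/RW1/US1/PS0)
  lvl2: tbl 0x42, slot 22 ⇒ 0x46007 (P1/RW1/US1/PS0)
  lvl3: tbl 0x46, slot 13 ⇒ 0x48007 (P1/RW1/US1/PS0)
  ⇒ phys 0x48891  [4 reads]
#3 VA=0x182C03E8B (r,user):
  lvl0: tbl 0x2A, slot 0 ⇒ 0x4A007 (P1/RW1/US1/PS0)
  lvl1: tbl 0x4A, slot 6 ⇒ 0x4C007 (P1/RW1/US1/PS0)
  lvl2: tbl 0x4C, slot 22 ⇒ 0x4F007 (P1/RW1/US1/PS0)
  lvl3: tbl 0x4F, slot 3 ⇒ 0x53007 (P1/RW1/US1/PS0)
  ⇒ phys 0x53E8B  [4 reads]

Access #1 PA: 0x3EA5C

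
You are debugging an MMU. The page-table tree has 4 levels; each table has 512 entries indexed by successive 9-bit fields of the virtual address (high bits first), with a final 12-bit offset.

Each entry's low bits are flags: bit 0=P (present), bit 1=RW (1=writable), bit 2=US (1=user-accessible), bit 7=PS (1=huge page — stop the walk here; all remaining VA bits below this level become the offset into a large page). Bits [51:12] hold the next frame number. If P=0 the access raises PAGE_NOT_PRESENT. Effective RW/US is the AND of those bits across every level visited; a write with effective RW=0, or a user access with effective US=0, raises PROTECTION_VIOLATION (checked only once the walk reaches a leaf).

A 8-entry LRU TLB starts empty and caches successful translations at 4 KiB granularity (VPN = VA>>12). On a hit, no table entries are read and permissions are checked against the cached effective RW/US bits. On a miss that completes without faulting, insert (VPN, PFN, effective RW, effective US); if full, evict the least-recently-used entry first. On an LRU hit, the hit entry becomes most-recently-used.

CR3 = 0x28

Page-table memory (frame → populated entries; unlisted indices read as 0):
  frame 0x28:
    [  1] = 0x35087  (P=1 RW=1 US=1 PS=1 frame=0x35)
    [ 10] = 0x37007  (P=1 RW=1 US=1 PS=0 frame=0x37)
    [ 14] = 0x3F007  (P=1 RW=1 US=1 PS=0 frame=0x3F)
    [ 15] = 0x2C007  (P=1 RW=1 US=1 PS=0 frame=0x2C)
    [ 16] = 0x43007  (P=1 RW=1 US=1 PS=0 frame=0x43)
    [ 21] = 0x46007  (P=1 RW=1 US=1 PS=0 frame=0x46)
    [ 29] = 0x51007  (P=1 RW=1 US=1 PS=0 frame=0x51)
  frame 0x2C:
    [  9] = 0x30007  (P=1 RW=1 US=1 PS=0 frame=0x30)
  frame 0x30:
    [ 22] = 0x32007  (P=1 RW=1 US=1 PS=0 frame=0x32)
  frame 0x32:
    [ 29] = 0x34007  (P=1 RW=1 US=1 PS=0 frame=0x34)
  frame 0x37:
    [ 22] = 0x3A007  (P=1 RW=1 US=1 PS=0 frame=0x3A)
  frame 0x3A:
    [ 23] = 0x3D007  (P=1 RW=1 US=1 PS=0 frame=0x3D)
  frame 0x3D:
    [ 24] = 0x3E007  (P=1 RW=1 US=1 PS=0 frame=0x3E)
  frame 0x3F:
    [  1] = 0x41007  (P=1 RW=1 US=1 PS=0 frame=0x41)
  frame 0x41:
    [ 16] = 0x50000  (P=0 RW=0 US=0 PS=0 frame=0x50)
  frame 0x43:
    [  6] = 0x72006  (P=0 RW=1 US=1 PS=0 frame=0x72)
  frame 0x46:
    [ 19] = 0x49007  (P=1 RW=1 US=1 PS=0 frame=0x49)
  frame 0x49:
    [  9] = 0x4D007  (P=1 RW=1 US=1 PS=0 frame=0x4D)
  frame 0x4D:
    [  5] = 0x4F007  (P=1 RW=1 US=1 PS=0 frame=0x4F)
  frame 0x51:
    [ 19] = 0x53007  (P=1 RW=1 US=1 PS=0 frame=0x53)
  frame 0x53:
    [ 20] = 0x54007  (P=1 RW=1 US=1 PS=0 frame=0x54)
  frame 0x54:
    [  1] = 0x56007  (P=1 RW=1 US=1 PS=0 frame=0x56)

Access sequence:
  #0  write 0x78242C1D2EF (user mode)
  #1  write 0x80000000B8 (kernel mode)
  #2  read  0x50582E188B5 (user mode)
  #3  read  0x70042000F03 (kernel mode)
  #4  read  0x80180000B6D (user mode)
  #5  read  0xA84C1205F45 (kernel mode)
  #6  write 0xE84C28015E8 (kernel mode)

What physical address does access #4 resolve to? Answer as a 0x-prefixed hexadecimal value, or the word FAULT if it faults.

Per-access translation:
#0 VA=0x78242C1D2EF (w,user):
  lvl0: tbl 0x28, slot 15 ⇒ 0x2C007 (P1/RW1/US1/PS0)
  lvl1: tbl 0x2C, slot 9 ⇒ 0x30007 (P1/RW1/US1/PS0)
  lvl2: tbl 0x30, slot 22 ⇒ 0x32007 (P1/RW1/US1/PS0)
  lvl3: tbl 0x32, slot 29 ⇒ 0x34007 (P1/RW1/US1/PS0)
  ⇒ phys 0x342EF  [4 reads]
#1 VA=0x80000000B8 (w,kernel):
  lvl0: tbl 0x28, slot 1 ⇒ 0x35087 (P1/RW1/US1/PS1)
  ⇒ phys 0x350B8 (huge @L0)  [1 reads]
#2 VA=0x50582E188B5 (r,user):
  lvl0: tbl 0x28, slot 10 ⇒ 0x37007 (P1/RW1/US1/PS0)
  lvl1: tbl 0x37, slot 22 ⇒ 0x3A007 (P1/RW1/US1/PS0)
  lvl2: tbl 0x3A, slot 23 ⇒ 0x3D007 (P1/RW1/US1/PS0)
  lvl3: tbl 0x3D, slot 24 ⇒ 0x3E007 (P1/RW1/US1/PS0)
  ⇒ phys 0x3E8B5  [4 reads]
#3 VA=0x70042000F03 (r,kernel):
  lvl0: tbl 0x28, slot 14 ⇒ 0x3F007 (P1/RW1/US1/PS0)
  lvl1: tbl 0x3F, slot 1 ⇒ 0x41007 (P1/RW1/US1/PS0)
  lvl2: tbl 0x41, slot 16 ⇒ 0x50000 (P0/RW0/US0/PS0)
  ✗ PAGE_NOT_PRESENT  [3 reads]
#4 VA=0x80180000B6D (r,user):
  lvl0: tbl 0x28, slot 16 ⇒ 0x43007 (P1/RW1/US1/PS0)
  lvl1: tbl 0x43, slot 6 ⇒ 0x72006 (P0/RW1/US1/PS0)
  ✗ PAGE_NOT_PRESENT  [2 reads]
#5 VA=0xA84C1205F45 (r,kernel):
  lvl0: tbl 0x28, slot 21 ⇒ 0x46007 (P1/RW1/US1/PS0)
  lvl1: tbl 0x46, slot 19 ⇒ 0x49007 (P1/RW1/US1/PS0)
  lvl2: tbl 0x49, slot 9 ⇒ 0x4D007 (P1/RW1/US1/PS0)
  lvl3: tbl 0x4D, slot 5 ⇒ 0x4F007 (P1/RW1/US1/PS0)
  ⇒ phys 0x4FF45  [4 reads]
#6 VA=0xE84C28015E8 (w,kernel):
  lvl0: tbl 0x28, slot 29 ⇒ 0x51007 (P1/RW1/US1/PS0)
  lvl1: tbl 0x51, slot 19 ⇒ 0x53007 (P1/RW1/US1/PS0)
  lvl2: tbl 0x53, slot 20 ⇒ 0x54007 (P1/RW1/US1/PS0)
  lvl3: tbl 0x54, slot 1 ⇒ 0x56007 (P1/RW1/US1/PS0)
  ⇒ phys 0x565E8  [4 reads]

Access #4 PA: FAULT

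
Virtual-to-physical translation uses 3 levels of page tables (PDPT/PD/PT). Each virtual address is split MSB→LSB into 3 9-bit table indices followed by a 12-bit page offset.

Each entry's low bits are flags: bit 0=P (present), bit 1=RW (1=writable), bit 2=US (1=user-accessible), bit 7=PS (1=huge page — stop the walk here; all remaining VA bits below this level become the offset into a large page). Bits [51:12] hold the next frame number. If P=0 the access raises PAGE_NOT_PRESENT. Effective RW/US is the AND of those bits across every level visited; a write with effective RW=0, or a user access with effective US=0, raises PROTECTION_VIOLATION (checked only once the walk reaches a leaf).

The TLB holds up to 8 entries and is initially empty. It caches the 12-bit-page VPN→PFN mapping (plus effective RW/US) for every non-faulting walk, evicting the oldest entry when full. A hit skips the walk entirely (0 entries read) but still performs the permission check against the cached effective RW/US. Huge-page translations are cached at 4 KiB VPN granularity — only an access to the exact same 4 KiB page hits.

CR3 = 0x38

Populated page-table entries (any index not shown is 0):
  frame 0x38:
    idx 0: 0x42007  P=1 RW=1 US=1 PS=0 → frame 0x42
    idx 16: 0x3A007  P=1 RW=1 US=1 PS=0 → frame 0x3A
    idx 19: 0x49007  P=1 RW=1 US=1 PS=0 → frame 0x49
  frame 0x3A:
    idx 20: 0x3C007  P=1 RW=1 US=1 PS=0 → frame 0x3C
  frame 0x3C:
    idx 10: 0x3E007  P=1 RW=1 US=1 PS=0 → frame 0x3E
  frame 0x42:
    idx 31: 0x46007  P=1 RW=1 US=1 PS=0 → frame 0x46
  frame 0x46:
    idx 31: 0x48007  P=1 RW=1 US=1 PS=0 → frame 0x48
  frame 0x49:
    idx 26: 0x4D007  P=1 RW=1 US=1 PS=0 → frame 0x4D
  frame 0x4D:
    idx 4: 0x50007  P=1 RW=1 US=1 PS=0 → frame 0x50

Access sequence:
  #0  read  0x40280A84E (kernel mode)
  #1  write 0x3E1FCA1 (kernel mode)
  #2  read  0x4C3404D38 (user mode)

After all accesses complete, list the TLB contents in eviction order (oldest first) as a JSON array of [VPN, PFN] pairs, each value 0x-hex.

Trace:
#0 VA=0x40280A84E (r,kernel):
  [0] read 0x38 idx=16: raw=0x3A007 flags P=1 W=1 U=1 S=0
  [1] read 0x3A idx=20: raw=0x3C007 flags P=1 W=1 U=1 S=0
  [2] read 0x3C idx=10: raw=0x3E007 flags P=1 W=1 U=1 S=0
  ✓ 0x3E84E  — 3 lookups
#1 VA=0x3E1FCA1 (w,kernel):
  [0] read 0x38 idx=0: raw=0x42007 flags P=1 W=1 U=1 S=0
  [1] read 0x42 idx=31: raw=0x46007 flags P=1 W=1 U=1 S=0
  [2] read 0x46 idx=31: raw=0x48007 flags P=1 W=1 U=1 S=0
  ✓ 0x48CA1  — 3 lookups
#2 VA=0x4C3404D38 (r,user):
  [0] read 0x38 idx=19: raw=0x49007 flags P=1 W=1 U=1 S=0
  [1] read 0x49 idx=26: raw=0x4D007 flags P=1 W=1 U=1 S=0
  [2] read 0x4D idx=4: raw=0x50007 flags P=1 W=1 U=1 S=0
  ✓ 0x50D38  — 3 lookups

TLB: [["0x40280A", "0x3E"], ["0x3E1F", "0x48"], ["0x4C3404", "0x50"]]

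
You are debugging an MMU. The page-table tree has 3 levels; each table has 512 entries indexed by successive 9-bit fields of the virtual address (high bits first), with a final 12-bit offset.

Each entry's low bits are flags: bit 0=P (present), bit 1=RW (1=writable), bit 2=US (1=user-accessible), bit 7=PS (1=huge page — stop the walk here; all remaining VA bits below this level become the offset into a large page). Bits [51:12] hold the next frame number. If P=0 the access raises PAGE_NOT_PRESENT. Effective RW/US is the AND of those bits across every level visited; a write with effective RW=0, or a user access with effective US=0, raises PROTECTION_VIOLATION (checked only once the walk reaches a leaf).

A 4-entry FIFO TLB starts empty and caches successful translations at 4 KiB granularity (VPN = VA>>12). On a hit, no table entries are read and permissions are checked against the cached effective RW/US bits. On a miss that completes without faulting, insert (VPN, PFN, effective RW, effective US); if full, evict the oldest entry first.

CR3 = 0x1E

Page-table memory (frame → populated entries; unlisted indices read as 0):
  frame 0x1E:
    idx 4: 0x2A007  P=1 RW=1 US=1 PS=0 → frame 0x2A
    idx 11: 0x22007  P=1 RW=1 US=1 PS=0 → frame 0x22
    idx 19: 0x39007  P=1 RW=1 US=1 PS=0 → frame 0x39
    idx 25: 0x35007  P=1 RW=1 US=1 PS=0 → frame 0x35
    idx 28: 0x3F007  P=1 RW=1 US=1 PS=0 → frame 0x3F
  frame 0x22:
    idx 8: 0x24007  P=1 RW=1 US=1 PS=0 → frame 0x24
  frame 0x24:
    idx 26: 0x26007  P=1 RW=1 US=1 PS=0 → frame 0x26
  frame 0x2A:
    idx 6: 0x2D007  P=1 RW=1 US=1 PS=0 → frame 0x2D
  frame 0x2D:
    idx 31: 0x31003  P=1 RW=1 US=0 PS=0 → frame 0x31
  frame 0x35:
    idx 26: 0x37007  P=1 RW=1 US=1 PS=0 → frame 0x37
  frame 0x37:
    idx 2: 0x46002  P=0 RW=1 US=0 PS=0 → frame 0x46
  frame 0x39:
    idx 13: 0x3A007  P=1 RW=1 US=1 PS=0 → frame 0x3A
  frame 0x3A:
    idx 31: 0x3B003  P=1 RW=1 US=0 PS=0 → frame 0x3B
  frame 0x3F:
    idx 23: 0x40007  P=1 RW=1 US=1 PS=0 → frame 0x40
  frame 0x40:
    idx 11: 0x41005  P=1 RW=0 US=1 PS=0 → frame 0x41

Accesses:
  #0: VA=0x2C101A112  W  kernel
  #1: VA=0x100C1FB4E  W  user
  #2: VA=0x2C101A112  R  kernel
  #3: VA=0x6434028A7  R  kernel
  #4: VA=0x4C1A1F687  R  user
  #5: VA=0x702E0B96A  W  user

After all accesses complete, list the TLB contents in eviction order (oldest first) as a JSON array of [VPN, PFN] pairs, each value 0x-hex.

Trace:
#0 VA=0x2C101A112 (w,kernel):
  lvl0: tbl 0x1E, slot 11 ⇒ 0x22007 (P1/RW1/US1/PS0)
  lvl1: tbl 0x22, slot 8 ⇒ 0x24007 (P1/RW1/US1/PS0)
  lvl2: tbl 0x24, slot 26 ⇒ 0x26007 (P1/RW1/US1/PS0)
  → PA=0x26112  (3 entries read)
#1 VA=0x100C1FB4E (w,user):
  lvl0: tbl 0x1E, slot 4 ⇒ 0x2A007 (P1/RW1/US1/PS0)
  lvl1: tbl 0x2A, slot 6 ⇒ 0x2D007 (P1/RW1/US1/PS0)
  lvl2: tbl 0x2D, slot 31 ⇒ 0x31003 (P1/RW1/US0/PS0)
  → PROTECTION_VIOLATION  (3 entries read)
#2 VA=0x2C101A112 (r,kernel):
  TLB hit vpn=0x2C101A → PA=0x26112
#3 VA=0x6434028A7 (r,kernel):
  lvl0: tbl 0x1E, slot 25 ⇒ 0x35007 (P1/RW1/US1/PS0)
  lvl1: tbl 0x35, slot 26 ⇒ 0x37007 (P1/RW1/US1/PS0)
  lvl2: tbl 0x37, slot 2 ⇒ 0x46002 (P0/RW1/US0/PS0)
  → PAGE_NOT_PRESENT  (3 entries read)
#4 VA=0x4C1A1F687 (r,user):
  lvl0: tbl 0x1E, slot 19 ⇒ 0x39007 (P1/RW1/US1/PS0)
  lvl1: tbl 0x39, slot 13 ⇒ 0x3A007 (P1/RW1/US1/PS0)
  lvl2: tbl 0x3A, slot 31 ⇒ 0x3B003 (P1/RW1/US0/PS0)
  → PROTECTION_VIOLATION  (3 entries read)
#5 VA=0x702E0B96A (w,user):
  lvl0: tbl 0x1E, slot 28 ⇒ 0x3F007 (P1/RW1/US1/PS0)
  lvl1: tbl 0x3F, slot 23 ⇒ 0x40007 (P1/RW1/US1/PS0)
  lvl2: tbl 0x40, slot 11 ⇒ 0x41005 (P1/RW0/US1/PS0)
  → PROTECTION_VIOLATION  (3 entries read)

TLB: [["0x2C101A", "0x26"]]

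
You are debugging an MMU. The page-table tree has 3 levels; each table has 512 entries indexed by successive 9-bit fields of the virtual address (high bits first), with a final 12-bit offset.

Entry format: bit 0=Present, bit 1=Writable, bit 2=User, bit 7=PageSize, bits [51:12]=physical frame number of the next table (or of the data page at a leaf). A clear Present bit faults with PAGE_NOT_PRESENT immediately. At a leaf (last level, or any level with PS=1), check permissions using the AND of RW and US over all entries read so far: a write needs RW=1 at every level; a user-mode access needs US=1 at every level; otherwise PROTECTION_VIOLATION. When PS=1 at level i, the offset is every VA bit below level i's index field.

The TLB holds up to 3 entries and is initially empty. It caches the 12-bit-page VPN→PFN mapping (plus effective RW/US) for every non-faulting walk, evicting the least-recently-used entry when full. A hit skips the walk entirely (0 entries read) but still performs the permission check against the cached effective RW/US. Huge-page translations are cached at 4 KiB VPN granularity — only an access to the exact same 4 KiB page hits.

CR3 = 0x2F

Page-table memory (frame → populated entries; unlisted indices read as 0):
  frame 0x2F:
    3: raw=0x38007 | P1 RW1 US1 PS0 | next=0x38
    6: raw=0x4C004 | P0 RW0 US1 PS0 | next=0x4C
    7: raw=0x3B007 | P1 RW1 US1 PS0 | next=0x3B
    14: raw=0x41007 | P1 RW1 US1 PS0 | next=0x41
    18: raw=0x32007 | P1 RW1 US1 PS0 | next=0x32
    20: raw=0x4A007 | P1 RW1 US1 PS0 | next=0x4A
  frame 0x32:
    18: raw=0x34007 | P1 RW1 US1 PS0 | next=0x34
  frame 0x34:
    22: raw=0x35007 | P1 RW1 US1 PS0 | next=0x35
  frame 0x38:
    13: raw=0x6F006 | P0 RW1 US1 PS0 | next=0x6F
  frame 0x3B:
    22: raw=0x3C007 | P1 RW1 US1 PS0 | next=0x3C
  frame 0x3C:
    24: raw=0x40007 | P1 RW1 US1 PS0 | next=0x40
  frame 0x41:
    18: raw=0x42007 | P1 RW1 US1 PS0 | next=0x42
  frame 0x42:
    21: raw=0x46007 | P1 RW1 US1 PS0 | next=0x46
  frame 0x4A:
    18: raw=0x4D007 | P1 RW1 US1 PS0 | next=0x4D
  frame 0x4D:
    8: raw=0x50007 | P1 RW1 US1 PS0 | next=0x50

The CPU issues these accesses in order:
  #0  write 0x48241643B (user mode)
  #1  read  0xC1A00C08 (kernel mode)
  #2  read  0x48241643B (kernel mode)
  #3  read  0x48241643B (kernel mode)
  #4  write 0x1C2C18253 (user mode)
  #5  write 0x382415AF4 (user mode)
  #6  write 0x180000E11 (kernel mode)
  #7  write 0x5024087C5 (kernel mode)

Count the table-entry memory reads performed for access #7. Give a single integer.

Per-access translation:
#0 VA=0x48241643B (w,user):
  L0: frame=0x2F idx=18 entry=0x32007 [P=1 RW=1 US=1 PS=0]
  L1: frame=0x32 idx=18 entry=0x34007 [P=1 RW=1 US=1 PS=0]
  L2: frame=0x34 idx=22 entry=0x35007 [P=1 RW=1 US=1 PS=0]
  ✓ 0x3543B  — 3 lookups
#1 VA=0xC1A00C08 (r,kernel):
  L0: frame=0x2F idx=3 entry=0x38007 [P=1 RW=1 US=1 PS=0]
  L1: frame=0x38 idx=13 entry=0x6F006 [P=0 RW=1 US=1 PS=0]
  ⇒ fault: PAGE_NOT_PRESENT  — 2 lookups
#2 VA=0x48241643B (r,kernel):
  TLB hit vpn=0x482416 → PA=0x3543B
#3 VA=0x48241643B (r,kernel):
  TLB hit vpn=0x482416 → PA=0x3543B
#4 VA=0x1C2C18253 (w,user):
  L0: frame=0x2F idx=7 entry=0x3B007 [P=1 RW=1 US=1 PS=0]
  L1: frame=0x3B idx=22 entry=0x3C007 [P=1 RW=1 US=1 PS=0]
  L2: frame=0x3C idx=24 entry=0x40007 [P=1 RW=1 US=1 PS=0]
  ✓ 0x40253  — 3 lookups
#5 VA=0x382415AF4 (w,user):
  L0: frame=0x2F idx=14 entry=0x41007 [P=1 RW=1 US=1 PS=0]
  L1: frame=0x41 idx=18 entry=0x42007 [P=1 RW=1 US=1 PS=0]
  L2: frame=0x42 idx=21 entry=0x46007 [P=1 RW=1 US=1 PS=0]
  ✓ 0x46AF4  — 3 lookups
#6 VA=0x180000E11 (w,kernel):
  L0: frame=0x2F idx=6 entry=0x4C004 [P=0 RW=0 US=1 PS=0]
  ⇒ fault: PAGE_NOT_PRESENT  — 1 lookups
#7 VA=0x5024087C5 (w,kernel):
  L0: frame=0x2F idx=20 entry=0x4A007 [P=1 RW=1 US=1 PS=0]
  L1: frame=0x4A idx=18 entry=0x4D007 [P=1 RW=1 US=1 PS=0]
  L2: frame=0x4D idx=8 entry=0x50007 [P=1 RW=1 US=1 PS=0]
  ✓ 0x507C5  — 3 lookups

Entries read for #7: 3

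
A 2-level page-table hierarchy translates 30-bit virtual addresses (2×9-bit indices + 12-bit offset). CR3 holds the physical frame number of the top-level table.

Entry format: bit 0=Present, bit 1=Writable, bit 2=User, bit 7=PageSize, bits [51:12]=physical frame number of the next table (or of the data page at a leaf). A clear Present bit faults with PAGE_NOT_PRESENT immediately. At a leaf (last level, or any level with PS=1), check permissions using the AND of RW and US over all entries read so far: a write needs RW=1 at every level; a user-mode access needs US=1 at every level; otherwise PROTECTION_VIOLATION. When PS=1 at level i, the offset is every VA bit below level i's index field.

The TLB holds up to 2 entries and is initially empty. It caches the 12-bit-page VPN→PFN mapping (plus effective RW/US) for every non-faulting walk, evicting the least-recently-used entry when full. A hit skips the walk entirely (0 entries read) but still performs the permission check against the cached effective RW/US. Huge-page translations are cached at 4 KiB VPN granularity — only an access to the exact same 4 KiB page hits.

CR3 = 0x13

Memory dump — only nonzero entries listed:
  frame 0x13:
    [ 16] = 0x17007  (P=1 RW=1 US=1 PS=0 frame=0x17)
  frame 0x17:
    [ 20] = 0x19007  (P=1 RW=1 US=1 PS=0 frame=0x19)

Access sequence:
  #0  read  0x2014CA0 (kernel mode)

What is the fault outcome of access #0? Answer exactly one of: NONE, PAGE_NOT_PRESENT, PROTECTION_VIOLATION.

Trace:
#0 VA=0x2014CA0 (r,kernel):
  [0] read 0x13 idx=16: raw=0x17007 flags P=1 W=1 U=1 S=0
  [1] read 0x17 idx=20: raw=0x19007 flags P=1 W=1 U=1 S=0
  → PA=0x19CA0  (2 entries read)

Access #0 fault: NONE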